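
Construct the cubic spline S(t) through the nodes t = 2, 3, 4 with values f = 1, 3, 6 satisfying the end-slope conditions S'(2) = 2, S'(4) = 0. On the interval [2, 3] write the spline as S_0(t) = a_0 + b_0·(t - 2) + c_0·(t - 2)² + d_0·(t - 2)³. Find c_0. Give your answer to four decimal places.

Let m_i = S''(x_i). Step sizes h_i = 1, 1; slopes of the chords Δ_i = (y_(i+1) - y_i)/h_i = 2, 3.
  1·m_0 + 4·m_1 + 1·m_2 = 6(Δ_1 - Δ_0) = 6
Clamped end conditions give two more equations: 2h_0·m_0 + h_0·m_1 = 6(Δ_0 - S'(2)) = 0 and h_1·m_1 + 2h_1·m_2 = 6(S'(4) - Δ_1) = -18.
Forward elimination and back-substitution give m_0 = -5/2, m_1 = 5, m_2 = -23/2.
On [2, 3], with S_0(t) = a_0 + b_0·(t - 2) + c_0·(t - 2)² + d_0·(t - 2)³: c_0 = m_0/2 = -5/4, d_0 = (m_1 - m_0)/(6h_0) = 5/4, b_0 = Δ_0 - h_0(2m_0 + m_1)/6 = 2.

-1.2500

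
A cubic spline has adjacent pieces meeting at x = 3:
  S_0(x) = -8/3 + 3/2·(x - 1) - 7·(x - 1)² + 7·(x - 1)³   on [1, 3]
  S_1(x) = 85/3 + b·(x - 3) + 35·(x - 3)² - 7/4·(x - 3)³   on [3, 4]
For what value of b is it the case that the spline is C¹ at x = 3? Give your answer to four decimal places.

S_0'(x) = 3/2 - 14·(x - 1) + 21·(x - 1)², so S_0'(3) = 115/2. On the right, S_1'(3) = b, so b = 115/2.

57.5000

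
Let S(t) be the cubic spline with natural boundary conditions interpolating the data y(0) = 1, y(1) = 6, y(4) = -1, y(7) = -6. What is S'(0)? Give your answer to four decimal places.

6.0345

Put σ_i = S'' at the i-th knot. Here h = (1, 3, 3) and Δ = (5, -7/3, -5/3), so the interior equations h_(i-1)·σ_(i-1) + 2(h_(i-1)+h_i)·σ_i + h_i·σ_(i+1) = 6(Δ_i − Δ_(i-1)) read
  1·σ_0 + 8·σ_1 + 3·σ_2 = 6(Δ_1 - Δ_0) = -44
  3·σ_1 + 12·σ_2 + 3·σ_3 = 6(Δ_2 - Δ_1) = 4
Natural end conditions: σ_0 = σ_3 = 0.
Solving: σ_0 = 0, σ_1 = -180/29, σ_2 = 164/87, σ_3 = 0.
On [0, 1], S'(t) = b_0 + 2c_0·t + 3d_0·t² with b_0 = Δ_0 - h_0(2σ_0 + σ_1)/6 = 175/29, c_0 = σ_0/2 = 0, d_0 = (σ_1 - σ_0)/(6h_0) = -30/29. So S'(0) = 175/29.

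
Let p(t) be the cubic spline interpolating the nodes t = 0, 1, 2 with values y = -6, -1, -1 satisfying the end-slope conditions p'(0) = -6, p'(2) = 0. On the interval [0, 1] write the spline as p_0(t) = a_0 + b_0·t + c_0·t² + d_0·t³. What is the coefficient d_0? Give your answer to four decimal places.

-10.7500

With M_i denoting the second derivative at x_i, h_i = 1, 1, and Δ_i = (y_(i+1) − y_i)/h_i = 5, 0:
  1·M_0 + 4·M_1 + 1·M_2 = 6(Δ_1 - Δ_0) = -30
Clamped end conditions give two more equations: 2h_0·M_0 + h_0·M_1 = 6(Δ_0 - p'(0)) = 66 and h_1·M_1 + 2h_1·M_2 = 6(p'(2) - Δ_1) = 0.
Solving: M_0 = 87/2, M_1 = -21, M_2 = 21/2.
On [0, 1], with p_0(t) = a_0 + b_0·t + c_0·t² + d_0·t³: c_0 = M_0/2 = 87/4, d_0 = (M_1 - M_0)/(6h_0) = -43/4, b_0 = Δ_0 - h_0(2M_0 + M_1)/6 = -6.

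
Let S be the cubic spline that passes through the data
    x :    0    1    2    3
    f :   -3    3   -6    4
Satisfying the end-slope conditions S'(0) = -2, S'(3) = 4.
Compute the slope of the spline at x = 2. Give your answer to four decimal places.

With M_i denoting the second derivative at x_i, h_i = 1, 1, 1, and Δ_i = (y_(i+1) − y_i)/h_i = 6, -9, 10:
  1·M_0 + 4·M_1 + 1·M_2 = 6(Δ_1 - Δ_0) = -90
  1·M_1 + 4·M_2 + 1·M_3 = 6(Δ_2 - Δ_1) = 114
Clamped end conditions give two more equations: 2h_0·M_0 + h_0·M_1 = 6(Δ_0 - S'(0)) = 48 and h_2·M_2 + 2h_2·M_3 = 6(S'(3) - Δ_2) = -36.
Hence M_0 = 238/5, M_1 = -236/5, M_2 = 256/5, M_3 = -218/5.
On [2, 3], S'(x) = b_2 + 2c_2·(x - 2) + 3d_2·(x - 2)² with b_2 = Δ_2 - h_2(2M_2 + M_3)/6 = 1/5, c_2 = M_2/2 = 128/5, d_2 = (M_3 - M_2)/(6h_2) = -79/5. So S'(2) = 1/5.

0.2000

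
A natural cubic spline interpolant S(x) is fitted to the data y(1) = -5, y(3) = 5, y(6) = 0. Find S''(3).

Write m_i for S''(x_i). With h_i = 2, 3 and divided differences Δ_i = 5, -5/3, the continuity of S' gives the tridiagonal system
  2·m_0 + 10·m_1 + 3·m_2 = 6(Δ_1 - Δ_0) = -40
Natural end conditions: m_0 = m_2 = 0.
Forward elimination and back-substitution give m_0 = 0, m_1 = -4, m_2 = 0.

-4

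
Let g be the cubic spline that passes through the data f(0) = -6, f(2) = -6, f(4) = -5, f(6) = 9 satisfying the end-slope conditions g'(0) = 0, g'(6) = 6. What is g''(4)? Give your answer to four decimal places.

6.4000

Put m_i = g'' at the i-th knot. Here h = (2, 2, 2) and Δ = (0, 1/2, 7), so the interior equations h_(i-1)·m_(i-1) + 2(h_(i-1)+h_i)·m_i + h_i·m_(i+1) = 6(Δ_i − Δ_(i-1)) read
  2·m_0 + 8·m_1 + 2·m_2 = 6(Δ_1 - Δ_0) = 3
  2·m_1 + 8·m_2 + 2·m_3 = 6(Δ_2 - Δ_1) = 39
Clamped end conditions give two more equations: 2h_0·m_0 + h_0·m_1 = 6(Δ_0 - g'(0)) = 0 and h_2·m_2 + 2h_2·m_3 = 6(g'(6) - Δ_2) = -6.
Forward elimination and back-substitution give m_0 = 7/10, m_1 = -7/5, m_2 = 32/5, m_3 = -47/10.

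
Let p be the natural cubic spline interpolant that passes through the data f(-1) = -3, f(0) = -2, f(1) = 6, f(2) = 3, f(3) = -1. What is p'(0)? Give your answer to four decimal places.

Put M_i = p'' at the i-th knot. Here h = (1, 1, 1, 1) and Δ = (1, 8, -3, -4), so the interior equations h_(i-1)·M_(i-1) + 2(h_(i-1)+h_i)·M_i + h_i·M_(i+1) = 6(Δ_i − Δ_(i-1)) read
  1·M_0 + 4·M_1 + 1·M_2 = 6(Δ_1 - Δ_0) = 42
  1·M_1 + 4·M_2 + 1·M_3 = 6(Δ_2 - Δ_1) = -66
  1·M_2 + 4·M_3 + 1·M_4 = 6(Δ_3 - Δ_2) = -6
Natural end conditions: M_0 = M_4 = 0.
Solving the tridiagonal system: M_0 = 0, M_1 = 111/7, M_2 = -150/7, M_3 = 27/7, M_4 = 0.
On [0, 1], p'(t) = b_1 + 2c_1·t + 3d_1·t² with b_1 = Δ_1 - h_1(2M_1 + M_2)/6 = 44/7, c_1 = M_1/2 = 111/14, d_1 = (M_2 - M_1)/(6h_1) = -87/14. So p'(0) = 44/7.

6.2857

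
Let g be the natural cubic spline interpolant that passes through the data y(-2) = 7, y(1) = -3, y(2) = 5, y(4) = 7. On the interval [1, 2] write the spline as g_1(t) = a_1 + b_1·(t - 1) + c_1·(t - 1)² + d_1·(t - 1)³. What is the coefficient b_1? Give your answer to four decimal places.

6.2411

Put M_i = g'' at the i-th knot. Here h = (3, 1, 2) and Δ = (-10/3, 8, 1), so the interior equations h_(i-1)·M_(i-1) + 2(h_(i-1)+h_i)·M_i + h_i·M_(i+1) = 6(Δ_i − Δ_(i-1)) read
  3·M_0 + 8·M_1 + 1·M_2 = 6(Δ_1 - Δ_0) = 68
  1·M_1 + 6·M_2 + 2·M_3 = 6(Δ_2 - Δ_1) = -42
Natural end conditions: M_0 = M_3 = 0.
Hence M_0 = 0, M_1 = 450/47, M_2 = -404/47, M_3 = 0.
On [1, 2], with g_1(t) = a_1 + b_1·(t - 1) + c_1·(t - 1)² + d_1·(t - 1)³: c_1 = M_1/2 = 225/47, d_1 = (M_2 - M_1)/(6h_1) = -427/141, b_1 = Δ_1 - h_1(2M_1 + M_2)/6 = 880/141.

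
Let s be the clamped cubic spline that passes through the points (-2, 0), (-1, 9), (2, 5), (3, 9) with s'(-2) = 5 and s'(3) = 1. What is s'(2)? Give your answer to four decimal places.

2.6984

Let M_i = s''(x_i). Step sizes h_i = 1, 3, 1; slopes of the chords Δ_i = (y_(i+1) - y_i)/h_i = 9, -4/3, 4.
  1·M_0 + 8·M_1 + 3·M_2 = 6(Δ_1 - Δ_0) = -62
  3·M_1 + 8·M_2 + 1·M_3 = 6(Δ_2 - Δ_1) = 32
Clamped end conditions give two more equations: 2h_0·M_0 + h_0·M_1 = 6(Δ_0 - s'(-2)) = 24 and h_2·M_2 + 2h_2·M_3 = 6(s'(3) - Δ_2) = -18.
Forward elimination and back-substitution give M_0 = 1208/63, M_1 = -904/63, M_2 = 706/63, M_3 = -920/63.
On [2, 3], s'(x) = b_2 + 2c_2·(x - 2) + 3d_2·(x - 2)² with b_2 = Δ_2 - h_2(2M_2 + M_3)/6 = 170/63, c_2 = M_2/2 = 353/63, d_2 = (M_3 - M_2)/(6h_2) = -271/63. So s'(2) = 170/63.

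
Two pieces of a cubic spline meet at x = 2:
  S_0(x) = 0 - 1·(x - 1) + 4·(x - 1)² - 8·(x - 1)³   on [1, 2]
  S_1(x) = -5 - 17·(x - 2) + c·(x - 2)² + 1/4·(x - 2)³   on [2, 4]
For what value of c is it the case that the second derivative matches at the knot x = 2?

-20

S_0''(x) = 8 - 48·(x - 1), so S_0''(2) = -40. On the right, S_1''(2) = 2c, so c = -20.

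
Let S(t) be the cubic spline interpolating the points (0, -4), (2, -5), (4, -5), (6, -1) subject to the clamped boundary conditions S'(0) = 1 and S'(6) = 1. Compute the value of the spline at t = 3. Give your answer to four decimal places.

-5.6250

Put M_i = S'' at the i-th knot. Here h = (2, 2, 2) and Δ = (-1/2, 0, 2), so the interior equations h_(i-1)·M_(i-1) + 2(h_(i-1)+h_i)·M_i + h_i·M_(i+1) = 6(Δ_i − Δ_(i-1)) read
  2·M_0 + 8·M_1 + 2·M_2 = 6(Δ_1 - Δ_0) = 3
  2·M_1 + 8·M_2 + 2·M_3 = 6(Δ_2 - Δ_1) = 12
Clamped end conditions give two more equations: 2h_0·M_0 + h_0·M_1 = 6(Δ_0 - S'(0)) = -9 and h_2·M_2 + 2h_2·M_3 = 6(S'(6) - Δ_2) = -6.
Hence M_0 = -5/2, M_1 = 1/2, M_2 = 2, M_3 = -5/2.
On [2, 4], S(t) = -5 - 1·(t - 2) + 1/4·(t - 2)² + 1/8·(t - 2)³.
With (t - 2) = 1: S(3) = -45/8.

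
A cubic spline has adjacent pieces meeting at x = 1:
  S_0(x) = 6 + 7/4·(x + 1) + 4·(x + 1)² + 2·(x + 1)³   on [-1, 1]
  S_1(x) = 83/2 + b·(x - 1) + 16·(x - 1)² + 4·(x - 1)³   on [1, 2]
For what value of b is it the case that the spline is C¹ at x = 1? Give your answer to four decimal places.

41.7500

S_0'(x) = 7/4 + 8·(x + 1) + 6·(x + 1)², so S_0'(1) = 167/4. On the right, S_1'(1) = b, so b = 167/4.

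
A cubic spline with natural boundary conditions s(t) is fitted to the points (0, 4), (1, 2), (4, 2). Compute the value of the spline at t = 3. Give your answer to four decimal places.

1.3333

With m_i denoting the second derivative at x_i, h_i = 1, 3, and Δ_i = (y_(i+1) − y_i)/h_i = -2, 0:
  1·m_0 + 8·m_1 + 3·m_2 = 6(Δ_1 - Δ_0) = 12
Natural end conditions: m_0 = m_2 = 0.
Solving: m_0 = 0, m_1 = 3/2, m_2 = 0.
On [1, 4], s(t) = 2 - 3/2·(t - 1) + 3/4·(t - 1)² - 1/12·(t - 1)³.
With (t - 1) = 2: s(3) = 4/3.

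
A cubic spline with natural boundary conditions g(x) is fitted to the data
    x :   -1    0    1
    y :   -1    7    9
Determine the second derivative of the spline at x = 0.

-9

Write M_i for g''(x_i). With h_i = 1, 1 and divided differences Δ_i = 8, 2, the continuity of g' gives the tridiagonal system
  1·M_0 + 4·M_1 + 1·M_2 = 6(Δ_1 - Δ_0) = -36
Natural end conditions: M_0 = M_2 = 0.
Forward elimination and back-substitution give M_0 = 0, M_1 = -9, M_2 = 0.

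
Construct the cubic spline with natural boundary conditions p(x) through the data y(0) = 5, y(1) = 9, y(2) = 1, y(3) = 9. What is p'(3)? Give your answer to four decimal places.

13.0667

Let m_i = p''(x_i). Step sizes h_i = 1, 1, 1; slopes of the chords Δ_i = (y_(i+1) - y_i)/h_i = 4, -8, 8.
  1·m_0 + 4·m_1 + 1·m_2 = 6(Δ_1 - Δ_0) = -72
  1·m_1 + 4·m_2 + 1·m_3 = 6(Δ_2 - Δ_1) = 96
Natural end conditions: m_0 = m_3 = 0.
Solving the tridiagonal system: m_0 = 0, m_1 = -128/5, m_2 = 152/5, m_3 = 0.
On [2, 3], p'(x) = b_2 + 2c_2·(x - 2) + 3d_2·(x - 2)² with b_2 = Δ_2 - h_2(2m_2 + m_3)/6 = -32/15, c_2 = m_2/2 = 76/5, d_2 = (m_3 - m_2)/(6h_2) = -76/15. So p'(3) = 196/15.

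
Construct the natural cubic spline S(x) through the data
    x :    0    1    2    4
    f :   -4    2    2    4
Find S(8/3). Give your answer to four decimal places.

Let M_i = S''(x_i). Step sizes h_i = 1, 1, 2; slopes of the chords Δ_i = (y_(i+1) - y_i)/h_i = 6, 0, 1.
  1·M_0 + 4·M_1 + 1·M_2 = 6(Δ_1 - Δ_0) = -36
  1·M_1 + 6·M_2 + 2·M_3 = 6(Δ_2 - Δ_1) = 6
Natural end conditions: M_0 = M_3 = 0.
Forward elimination and back-substitution give M_0 = 0, M_1 = -222/23, M_2 = 60/23, M_3 = 0.
On [2, 4], S(x) = 2 - 17/23·(x - 2) + 30/23·(x - 2)² - 5/23·(x - 2)³.
With (x - 2) = 2/3: S(8/3) = 1256/621.

2.0225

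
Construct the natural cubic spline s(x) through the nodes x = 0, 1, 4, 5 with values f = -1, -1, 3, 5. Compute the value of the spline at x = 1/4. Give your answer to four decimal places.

Put σ_i = s'' at the i-th knot. Here h = (1, 3, 1) and Δ = (0, 4/3, 2), so the interior equations h_(i-1)·σ_(i-1) + 2(h_(i-1)+h_i)·σ_i + h_i·σ_(i+1) = 6(Δ_i − Δ_(i-1)) read
  1·σ_0 + 8·σ_1 + 3·σ_2 = 6(Δ_1 - Δ_0) = 8
  3·σ_1 + 8·σ_2 + 1·σ_3 = 6(Δ_2 - Δ_1) = 4
Natural end conditions: σ_0 = σ_3 = 0.
Solving the tridiagonal system: σ_0 = 0, σ_1 = 52/55, σ_2 = 8/55, σ_3 = 0.
On [0, 1], s(x) = -1 - 26/165·x + 0·x² + 26/165·x³.
With x = 1/4: s(1/4) = -365/352.

-1.0369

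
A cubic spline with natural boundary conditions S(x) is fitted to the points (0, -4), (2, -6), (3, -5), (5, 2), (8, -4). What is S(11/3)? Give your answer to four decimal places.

-2.7630

Write m_i for S''(x_i). With h_i = 2, 1, 2, 3 and divided differences Δ_i = -1, 1, 7/2, -2, the continuity of S' gives the tridiagonal system
  2·m_0 + 6·m_1 + 1·m_2 = 6(Δ_1 - Δ_0) = 12
  1·m_1 + 6·m_2 + 2·m_3 = 6(Δ_2 - Δ_1) = 15
  2·m_2 + 10·m_3 + 3·m_4 = 6(Δ_3 - Δ_2) = -33
Natural end conditions: m_0 = m_4 = 0.
Forward elimination and back-substitution give m_0 = 0, m_1 = 228/163, m_2 = 588/163, m_3 = -1311/326, m_4 = 0.
On [3, 5], S(x) = -5 + 397/163·(x - 3) + 294/163·(x - 3)² - 829/1304·(x - 3)³.
With (x - 3) = 2/3: S(11/3) = -12160/4401.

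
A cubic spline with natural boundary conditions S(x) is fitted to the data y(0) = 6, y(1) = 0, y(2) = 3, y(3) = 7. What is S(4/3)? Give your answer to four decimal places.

With σ_i denoting the second derivative at x_i, h_i = 1, 1, 1, and Δ_i = (y_(i+1) − y_i)/h_i = -6, 3, 4:
  1·σ_0 + 4·σ_1 + 1·σ_2 = 6(Δ_1 - Δ_0) = 54
  1·σ_1 + 4·σ_2 + 1·σ_3 = 6(Δ_2 - Δ_1) = 6
Natural end conditions: σ_0 = σ_3 = 0.
Hence σ_0 = 0, σ_1 = 14, σ_2 = -2, σ_3 = 0.
On [1, 2], S(x) = 0 - 4/3·(x - 1) + 7·(x - 1)² - 8/3·(x - 1)³.
With (x - 1) = 1/3: S(4/3) = 19/81.

0.2346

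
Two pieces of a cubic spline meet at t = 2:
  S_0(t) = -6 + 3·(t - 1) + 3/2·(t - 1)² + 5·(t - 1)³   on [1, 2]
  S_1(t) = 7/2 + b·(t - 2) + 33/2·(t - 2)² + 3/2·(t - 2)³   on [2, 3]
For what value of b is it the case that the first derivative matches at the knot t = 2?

S_0'(t) = 3 + 3·(t - 1) + 15·(t - 1)², so S_0'(2) = 21. On the right, S_1'(2) = b, so b = 21.

21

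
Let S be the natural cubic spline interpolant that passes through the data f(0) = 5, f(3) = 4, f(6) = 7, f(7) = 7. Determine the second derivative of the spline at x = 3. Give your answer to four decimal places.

0.9425

With M_i denoting the second derivative at x_i, h_i = 3, 3, 1, and Δ_i = (y_(i+1) − y_i)/h_i = -1/3, 1, 0:
  3·M_0 + 12·M_1 + 3·M_2 = 6(Δ_1 - Δ_0) = 8
  3·M_1 + 8·M_2 + 1·M_3 = 6(Δ_2 - Δ_1) = -6
Natural end conditions: M_0 = M_3 = 0.
Hence M_0 = 0, M_1 = 82/87, M_2 = -32/29, M_3 = 0.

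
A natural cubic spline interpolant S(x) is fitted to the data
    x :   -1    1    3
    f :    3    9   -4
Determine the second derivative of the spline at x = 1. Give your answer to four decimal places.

Let M_i = S''(x_i). Step sizes h_i = 2, 2; slopes of the chords Δ_i = (y_(i+1) - y_i)/h_i = 3, -13/2.
  2·M_0 + 8·M_1 + 2·M_2 = 6(Δ_1 - Δ_0) = -57
Natural end conditions: M_0 = M_2 = 0.
Solving the tridiagonal system: M_0 = 0, M_1 = -57/8, M_2 = 0.

-7.1250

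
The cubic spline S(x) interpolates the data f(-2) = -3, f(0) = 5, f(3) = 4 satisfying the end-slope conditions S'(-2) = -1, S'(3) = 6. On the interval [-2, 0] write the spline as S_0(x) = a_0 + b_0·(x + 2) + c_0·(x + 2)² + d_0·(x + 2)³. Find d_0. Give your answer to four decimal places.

-1.6250

Write m_i for S''(x_i). With h_i = 2, 3 and divided differences Δ_i = 4, -1/3, the continuity of S' gives the tridiagonal system
  2·m_0 + 10·m_1 + 3·m_2 = 6(Δ_1 - Δ_0) = -26
Clamped end conditions give two more equations: 2h_0·m_0 + h_0·m_1 = 6(Δ_0 - S'(-2)) = 30 and h_1·m_1 + 2h_1·m_2 = 6(S'(3) - Δ_1) = 38.
Solving the tridiagonal system: m_0 = 23/2, m_1 = -8, m_2 = 31/3.
On [-2, 0], with S_0(x) = a_0 + b_0·(x + 2) + c_0·(x + 2)² + d_0·(x + 2)³: c_0 = m_0/2 = 23/4, d_0 = (m_1 - m_0)/(6h_0) = -13/8, b_0 = Δ_0 - h_0(2m_0 + m_1)/6 = -1.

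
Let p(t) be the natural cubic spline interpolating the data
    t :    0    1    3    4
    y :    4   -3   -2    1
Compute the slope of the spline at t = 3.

Put m_i = p'' at the i-th knot. Here h = (1, 2, 1) and Δ = (-7, 1/2, 3), so the interior equations h_(i-1)·m_(i-1) + 2(h_(i-1)+h_i)·m_i + h_i·m_(i+1) = 6(Δ_i − Δ_(i-1)) read
  1·m_0 + 6·m_1 + 2·m_2 = 6(Δ_1 - Δ_0) = 45
  2·m_1 + 6·m_2 + 1·m_3 = 6(Δ_2 - Δ_1) = 15
Natural end conditions: m_0 = m_3 = 0.
Hence m_0 = 0, m_1 = 15/2, m_2 = 0, m_3 = 0.
On [3, 4], p'(t) = b_2 + 2c_2·(t - 3) + 3d_2·(t - 3)² with b_2 = Δ_2 - h_2(2m_2 + m_3)/6 = 3, c_2 = m_2/2 = 0, d_2 = (m_3 - m_2)/(6h_2) = 0. So p'(3) = 3.

3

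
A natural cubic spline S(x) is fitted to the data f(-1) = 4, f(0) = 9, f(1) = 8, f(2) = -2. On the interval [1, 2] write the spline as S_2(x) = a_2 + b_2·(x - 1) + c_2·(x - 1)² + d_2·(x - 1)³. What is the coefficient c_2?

Let M_i = S''(x_i). Step sizes h_i = 1, 1, 1; slopes of the chords Δ_i = (y_(i+1) - y_i)/h_i = 5, -1, -10.
  1·M_0 + 4·M_1 + 1·M_2 = 6(Δ_1 - Δ_0) = -36
  1·M_1 + 4·M_2 + 1·M_3 = 6(Δ_2 - Δ_1) = -54
Natural end conditions: M_0 = M_3 = 0.
Solving: M_0 = 0, M_1 = -6, M_2 = -12, M_3 = 0.
On [1, 2], with S_2(x) = a_2 + b_2·(x - 1) + c_2·(x - 1)² + d_2·(x - 1)³: c_2 = M_2/2 = -6, d_2 = (M_3 - M_2)/(6h_2) = 2, b_2 = Δ_2 - h_2(2M_2 + M_3)/6 = -6.

-6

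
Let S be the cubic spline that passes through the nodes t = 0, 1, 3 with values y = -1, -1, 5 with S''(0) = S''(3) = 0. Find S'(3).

Put σ_i = S'' at the i-th knot. Here h = (1, 2) and Δ = (0, 3), so the interior equations h_(i-1)·σ_(i-1) + 2(h_(i-1)+h_i)·σ_i + h_i·σ_(i+1) = 6(Δ_i − Δ_(i-1)) read
  1·σ_0 + 6·σ_1 + 2·σ_2 = 6(Δ_1 - Δ_0) = 18
Natural end conditions: σ_0 = σ_2 = 0.
Solving: σ_0 = 0, σ_1 = 3, σ_2 = 0.
On [1, 3], S'(t) = b_1 + 2c_1·(t - 1) + 3d_1·(t - 1)² with b_1 = Δ_1 - h_1(2σ_1 + σ_2)/6 = 1, c_1 = σ_1/2 = 3/2, d_1 = (σ_2 - σ_1)/(6h_1) = -1/4. So S'(3) = 4.

4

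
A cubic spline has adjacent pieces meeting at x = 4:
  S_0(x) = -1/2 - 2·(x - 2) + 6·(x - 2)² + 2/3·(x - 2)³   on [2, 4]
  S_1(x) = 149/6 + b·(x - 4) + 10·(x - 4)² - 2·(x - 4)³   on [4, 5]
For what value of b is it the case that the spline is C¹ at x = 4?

30

S_0'(x) = -2 + 12·(x - 2) + 2·(x - 2)², so S_0'(4) = 30. On the right, S_1'(4) = b, so b = 30.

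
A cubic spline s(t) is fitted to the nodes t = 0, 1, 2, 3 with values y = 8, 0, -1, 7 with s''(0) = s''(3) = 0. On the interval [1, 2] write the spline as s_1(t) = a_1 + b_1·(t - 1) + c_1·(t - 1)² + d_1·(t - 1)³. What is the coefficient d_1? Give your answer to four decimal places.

0.6667

Write M_i for s''(x_i). With h_i = 1, 1, 1 and divided differences Δ_i = -8, -1, 8, the continuity of s' gives the tridiagonal system
  1·M_0 + 4·M_1 + 1·M_2 = 6(Δ_1 - Δ_0) = 42
  1·M_1 + 4·M_2 + 1·M_3 = 6(Δ_2 - Δ_1) = 54
Natural end conditions: M_0 = M_3 = 0.
Solving: M_0 = 0, M_1 = 38/5, M_2 = 58/5, M_3 = 0.
On [1, 2], with s_1(t) = a_1 + b_1·(t - 1) + c_1·(t - 1)² + d_1·(t - 1)³: c_1 = M_1/2 = 19/5, d_1 = (M_2 - M_1)/(6h_1) = 2/3, b_1 = Δ_1 - h_1(2M_1 + M_2)/6 = -82/15.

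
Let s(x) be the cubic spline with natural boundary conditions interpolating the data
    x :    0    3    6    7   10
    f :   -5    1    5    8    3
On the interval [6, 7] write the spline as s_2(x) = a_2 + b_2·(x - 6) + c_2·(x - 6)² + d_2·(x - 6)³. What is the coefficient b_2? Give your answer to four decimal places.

2.9474

Put M_i = s'' at the i-th knot. Here h = (3, 3, 1, 3) and Δ = (2, 4/3, 3, -5/3), so the interior equations h_(i-1)·M_(i-1) + 2(h_(i-1)+h_i)·M_i + h_i·M_(i+1) = 6(Δ_i − Δ_(i-1)) read
  3·M_0 + 12·M_1 + 3·M_2 = 6(Δ_1 - Δ_0) = -4
  3·M_1 + 8·M_2 + 1·M_3 = 6(Δ_2 - Δ_1) = 10
  1·M_2 + 8·M_3 + 3·M_4 = 6(Δ_3 - Δ_2) = -28
Natural end conditions: M_0 = M_4 = 0.
Solving: M_0 = 0, M_1 = -16/19, M_2 = 116/57, M_3 = -214/57, M_4 = 0.
On [6, 7], with s_2(x) = a_2 + b_2·(x - 6) + c_2·(x - 6)² + d_2·(x - 6)³: c_2 = M_2/2 = 58/57, d_2 = (M_3 - M_2)/(6h_2) = -55/57, b_2 = Δ_2 - h_2(2M_2 + M_3)/6 = 56/19.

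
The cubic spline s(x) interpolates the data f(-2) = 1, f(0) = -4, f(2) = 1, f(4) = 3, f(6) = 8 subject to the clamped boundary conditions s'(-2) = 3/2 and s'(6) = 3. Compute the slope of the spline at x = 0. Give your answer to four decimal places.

Put σ_i = s'' at the i-th knot. Here h = (2, 2, 2, 2) and Δ = (-5/2, 5/2, 1, 5/2), so the interior equations h_(i-1)·σ_(i-1) + 2(h_(i-1)+h_i)·σ_i + h_i·σ_(i+1) = 6(Δ_i − Δ_(i-1)) read
  2·σ_0 + 8·σ_1 + 2·σ_2 = 6(Δ_1 - Δ_0) = 30
  2·σ_1 + 8·σ_2 + 2·σ_3 = 6(Δ_2 - Δ_1) = -9
  2·σ_2 + 8·σ_3 + 2·σ_4 = 6(Δ_3 - Δ_2) = 9
Clamped end conditions give two more equations: 2h_0·σ_0 + h_0·σ_1 = 6(Δ_0 - s'(-2)) = -24 and h_3·σ_3 + 2h_3·σ_4 = 6(s'(6) - Δ_3) = 3.
Forward elimination and back-substitution give σ_0 = -531/56, σ_1 = 195/28, σ_2 = -27/8, σ_3 = 57/28, σ_4 = -15/56.
On [0, 2], s'(x) = b_1 + 2c_1·x + 3d_1·x² with b_1 = Δ_1 - h_1(2σ_1 + σ_2)/6 = -57/56, c_1 = σ_1/2 = 195/56, d_1 = (σ_2 - σ_1)/(6h_1) = -193/224. So s'(0) = -57/56.

-1.0179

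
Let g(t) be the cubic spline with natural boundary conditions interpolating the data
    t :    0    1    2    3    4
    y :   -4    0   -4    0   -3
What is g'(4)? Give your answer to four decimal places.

Put M_i = g'' at the i-th knot. Here h = (1, 1, 1, 1) and Δ = (4, -4, 4, -3), so the interior equations h_(i-1)·M_(i-1) + 2(h_(i-1)+h_i)·M_i + h_i·M_(i+1) = 6(Δ_i − Δ_(i-1)) read
  1·M_0 + 4·M_1 + 1·M_2 = 6(Δ_1 - Δ_0) = -48
  1·M_1 + 4·M_2 + 1·M_3 = 6(Δ_2 - Δ_1) = 48
  1·M_2 + 4·M_3 + 1·M_4 = 6(Δ_3 - Δ_2) = -42
Natural end conditions: M_0 = M_4 = 0.
Hence M_0 = 0, M_1 = -477/28, M_2 = 141/7, M_3 = -435/28, M_4 = 0.
On [3, 4], g'(t) = b_3 + 2c_3·(t - 3) + 3d_3·(t - 3)² with b_3 = Δ_3 - h_3(2M_3 + M_4)/6 = 61/28, c_3 = M_3/2 = -435/56, d_3 = (M_4 - M_3)/(6h_3) = 145/56. So g'(4) = -313/56.

-5.5893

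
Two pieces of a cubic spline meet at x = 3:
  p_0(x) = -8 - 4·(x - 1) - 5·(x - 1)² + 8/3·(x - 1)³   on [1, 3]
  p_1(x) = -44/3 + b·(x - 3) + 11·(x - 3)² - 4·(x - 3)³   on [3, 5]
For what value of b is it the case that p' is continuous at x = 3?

p_0'(x) = -4 - 10·(x - 1) + 8·(x - 1)², so p_0'(3) = 8. On the right, p_1'(3) = b, so b = 8.

8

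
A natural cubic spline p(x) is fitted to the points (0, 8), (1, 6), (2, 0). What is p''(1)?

With M_i denoting the second derivative at x_i, h_i = 1, 1, and Δ_i = (y_(i+1) − y_i)/h_i = -2, -6:
  1·M_0 + 4·M_1 + 1·M_2 = 6(Δ_1 - Δ_0) = -24
Natural end conditions: M_0 = M_2 = 0.
Forward elimination and back-substitution give M_0 = 0, M_1 = -6, M_2 = 0.

-6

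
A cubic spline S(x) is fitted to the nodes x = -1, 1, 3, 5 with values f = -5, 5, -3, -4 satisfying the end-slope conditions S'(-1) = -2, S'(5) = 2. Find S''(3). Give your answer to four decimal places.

Write m_i for S''(x_i). With h_i = 2, 2, 2 and divided differences Δ_i = 5, -4, -1/2, the continuity of S' gives the tridiagonal system
  2·m_0 + 8·m_1 + 2·m_2 = 6(Δ_1 - Δ_0) = -54
  2·m_1 + 8·m_2 + 2·m_3 = 6(Δ_2 - Δ_1) = 21
Clamped end conditions give two more equations: 2h_0·m_0 + h_0·m_1 = 6(Δ_0 - S'(-1)) = 42 and h_2·m_2 + 2h_2·m_3 = 6(S'(5) - Δ_2) = 15.
Forward elimination and back-substitution give m_0 = 499/30, m_1 = -184/15, m_2 = 163/30, m_3 = 31/30.

5.4333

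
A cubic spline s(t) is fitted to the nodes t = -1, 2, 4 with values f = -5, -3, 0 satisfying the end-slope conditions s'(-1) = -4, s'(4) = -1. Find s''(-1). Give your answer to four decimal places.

Write σ_i for s''(x_i). With h_i = 3, 2 and divided differences Δ_i = 2/3, 3/2, the continuity of s' gives the tridiagonal system
  3·σ_0 + 10·σ_1 + 2·σ_2 = 6(Δ_1 - Δ_0) = 5
Clamped end conditions give two more equations: 2h_0·σ_0 + h_0·σ_1 = 6(Δ_0 - s'(-1)) = 28 and h_1·σ_1 + 2h_1·σ_2 = 6(s'(4) - Δ_1) = -15.
Solving the tridiagonal system: σ_0 = 143/30, σ_1 = -1/5, σ_2 = -73/20.

4.7667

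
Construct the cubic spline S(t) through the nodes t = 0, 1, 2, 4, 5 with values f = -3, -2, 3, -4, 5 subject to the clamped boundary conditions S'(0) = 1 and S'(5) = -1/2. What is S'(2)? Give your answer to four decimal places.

0.6719

Write M_i for S''(x_i). With h_i = 1, 1, 2, 1 and divided differences Δ_i = 1, 5, -7/2, 9, the continuity of S' gives the tridiagonal system
  1·M_0 + 4·M_1 + 1·M_2 = 6(Δ_1 - Δ_0) = 24
  1·M_1 + 6·M_2 + 2·M_3 = 6(Δ_2 - Δ_1) = -51
  2·M_2 + 6·M_3 + 1·M_4 = 6(Δ_3 - Δ_2) = 75
Clamped end conditions give two more equations: 2h_0·M_0 + h_0·M_1 = 6(Δ_0 - S'(0)) = 0 and h_3·M_3 + 2h_3·M_4 = 6(S'(5) - Δ_3) = -57.
Hence M_0 = -789/128, M_1 = 789/64, M_2 = -2451/128, M_3 = 825/32, M_4 = -2649/64.
On [2, 4], S'(t) = b_2 + 2c_2·(t - 2) + 3d_2·(t - 2)² with b_2 = Δ_2 - h_2(2M_2 + M_3)/6 = 43/64, c_2 = M_2/2 = -2451/256, d_2 = (M_3 - M_2)/(6h_2) = 1917/512. So S'(2) = 43/64.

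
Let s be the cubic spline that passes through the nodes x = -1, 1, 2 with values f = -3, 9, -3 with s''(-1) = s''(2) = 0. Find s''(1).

-18

With σ_i denoting the second derivative at x_i, h_i = 2, 1, and Δ_i = (y_(i+1) − y_i)/h_i = 6, -12:
  2·σ_0 + 6·σ_1 + 1·σ_2 = 6(Δ_1 - Δ_0) = -108
Natural end conditions: σ_0 = σ_2 = 0.
Solving: σ_0 = 0, σ_1 = -18, σ_2 = 0.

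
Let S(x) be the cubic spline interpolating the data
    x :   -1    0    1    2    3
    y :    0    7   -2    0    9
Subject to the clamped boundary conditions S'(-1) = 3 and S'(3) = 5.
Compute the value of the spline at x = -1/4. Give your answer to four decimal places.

6.1046

With M_i denoting the second derivative at x_i, h_i = 1, 1, 1, 1, and Δ_i = (y_(i+1) − y_i)/h_i = 7, -9, 2, 9:
  1·M_0 + 4·M_1 + 1·M_2 = 6(Δ_1 - Δ_0) = -96
  1·M_1 + 4·M_2 + 1·M_3 = 6(Δ_2 - Δ_1) = 66
  1·M_2 + 4·M_3 + 1·M_4 = 6(Δ_3 - Δ_2) = 42
Clamped end conditions give two more equations: 2h_0·M_0 + h_0·M_1 = 6(Δ_0 - S'(-1)) = 24 and h_3·M_3 + 2h_3·M_4 = 6(S'(3) - Δ_3) = -24.
Forward elimination and back-substitution give M_0 = 863/28, M_1 = -527/14, M_2 = 95/4, M_3 = 121/14, M_4 = -457/28.
On [-1, 0], S(x) = 0 + 3·(x + 1) + 863/56·(x + 1)² - 639/56·(x + 1)³.
With (x + 1) = 3/4: S(-1/4) = 21879/3584.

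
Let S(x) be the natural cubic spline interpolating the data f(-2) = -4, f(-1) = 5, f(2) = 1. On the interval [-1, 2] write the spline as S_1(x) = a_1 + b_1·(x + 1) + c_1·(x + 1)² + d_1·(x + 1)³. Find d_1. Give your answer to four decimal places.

Write m_i for S''(x_i). With h_i = 1, 3 and divided differences Δ_i = 9, -4/3, the continuity of S' gives the tridiagonal system
  1·m_0 + 8·m_1 + 3·m_2 = 6(Δ_1 - Δ_0) = -62
Natural end conditions: m_0 = m_2 = 0.
Solving the tridiagonal system: m_0 = 0, m_1 = -31/4, m_2 = 0.
On [-1, 2], with S_1(x) = a_1 + b_1·(x + 1) + c_1·(x + 1)² + d_1·(x + 1)³: c_1 = m_1/2 = -31/8, d_1 = (m_2 - m_1)/(6h_1) = 31/72, b_1 = Δ_1 - h_1(2m_1 + m_2)/6 = 77/12.

0.4306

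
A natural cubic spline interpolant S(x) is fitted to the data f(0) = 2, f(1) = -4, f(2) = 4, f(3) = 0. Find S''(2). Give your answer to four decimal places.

-24.8000

Let m_i = S''(x_i). Step sizes h_i = 1, 1, 1; slopes of the chords Δ_i = (y_(i+1) - y_i)/h_i = -6, 8, -4.
  1·m_0 + 4·m_1 + 1·m_2 = 6(Δ_1 - Δ_0) = 84
  1·m_1 + 4·m_2 + 1·m_3 = 6(Δ_2 - Δ_1) = -72
Natural end conditions: m_0 = m_3 = 0.
Forward elimination and back-substitution give m_0 = 0, m_1 = 136/5, m_2 = -124/5, m_3 = 0.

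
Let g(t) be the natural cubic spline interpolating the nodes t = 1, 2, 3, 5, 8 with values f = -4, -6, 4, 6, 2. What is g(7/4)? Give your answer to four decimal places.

-6.6612

Let m_i = g''(x_i). Step sizes h_i = 1, 1, 2, 3; slopes of the chords Δ_i = (y_(i+1) - y_i)/h_i = -2, 10, 1, -4/3.
  1·m_0 + 4·m_1 + 1·m_2 = 6(Δ_1 - Δ_0) = 72
  1·m_1 + 6·m_2 + 2·m_3 = 6(Δ_2 - Δ_1) = -54
  2·m_2 + 10·m_3 + 3·m_4 = 6(Δ_3 - Δ_2) = -14
Natural end conditions: m_0 = m_4 = 0.
Forward elimination and back-substitution give m_0 = 0, m_1 = 2272/107, m_2 = -1384/107, m_3 = 127/107, m_4 = 0.
On [1, 2], g(t) = -4 - 1778/321·(t - 1) + 0·(t - 1)² + 1136/321·(t - 1)³.
With (t - 1) = 3/4: g(7/4) = -2851/428.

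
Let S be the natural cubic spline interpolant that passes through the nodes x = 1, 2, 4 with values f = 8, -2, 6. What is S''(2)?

14

Write σ_i for S''(x_i). With h_i = 1, 2 and divided differences Δ_i = -10, 4, the continuity of S' gives the tridiagonal system
  1·σ_0 + 6·σ_1 + 2·σ_2 = 6(Δ_1 - Δ_0) = 84
Natural end conditions: σ_0 = σ_2 = 0.
Solving the tridiagonal system: σ_0 = 0, σ_1 = 14, σ_2 = 0.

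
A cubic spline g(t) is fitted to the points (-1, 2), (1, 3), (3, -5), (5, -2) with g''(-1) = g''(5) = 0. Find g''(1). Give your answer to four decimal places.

-4.7000

Put m_i = g'' at the i-th knot. Here h = (2, 2, 2) and Δ = (1/2, -4, 3/2), so the interior equations h_(i-1)·m_(i-1) + 2(h_(i-1)+h_i)·m_i + h_i·m_(i+1) = 6(Δ_i − Δ_(i-1)) read
  2·m_0 + 8·m_1 + 2·m_2 = 6(Δ_1 - Δ_0) = -27
  2·m_1 + 8·m_2 + 2·m_3 = 6(Δ_2 - Δ_1) = 33
Natural end conditions: m_0 = m_3 = 0.
Hence m_0 = 0, m_1 = -47/10, m_2 = 53/10, m_3 = 0.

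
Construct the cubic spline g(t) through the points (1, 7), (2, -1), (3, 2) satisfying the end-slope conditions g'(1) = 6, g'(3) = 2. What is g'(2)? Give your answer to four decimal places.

Write σ_i for g''(x_i). With h_i = 1, 1 and divided differences Δ_i = -8, 3, the continuity of g' gives the tridiagonal system
  1·σ_0 + 4·σ_1 + 1·σ_2 = 6(Δ_1 - Δ_0) = 66
Clamped end conditions give two more equations: 2h_0·σ_0 + h_0·σ_1 = 6(Δ_0 - g'(1)) = -84 and h_1·σ_1 + 2h_1·σ_2 = 6(g'(3) - Δ_1) = -6.
Solving: σ_0 = -121/2, σ_1 = 37, σ_2 = -43/2.
On [2, 3], g'(t) = b_1 + 2c_1·(t - 2) + 3d_1·(t - 2)² with b_1 = Δ_1 - h_1(2σ_1 + σ_2)/6 = -23/4, c_1 = σ_1/2 = 37/2, d_1 = (σ_2 - σ_1)/(6h_1) = -39/4. So g'(2) = -23/4.

-5.7500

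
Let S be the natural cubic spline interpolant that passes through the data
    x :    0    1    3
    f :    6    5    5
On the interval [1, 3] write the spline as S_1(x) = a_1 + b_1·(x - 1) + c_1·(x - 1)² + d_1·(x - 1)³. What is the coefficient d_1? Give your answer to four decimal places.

Let M_i = S''(x_i). Step sizes h_i = 1, 2; slopes of the chords Δ_i = (y_(i+1) - y_i)/h_i = -1, 0.
  1·M_0 + 6·M_1 + 2·M_2 = 6(Δ_1 - Δ_0) = 6
Natural end conditions: M_0 = M_2 = 0.
Forward elimination and back-substitution give M_0 = 0, M_1 = 1, M_2 = 0.
On [1, 3], with S_1(x) = a_1 + b_1·(x - 1) + c_1·(x - 1)² + d_1·(x - 1)³: c_1 = M_1/2 = 1/2, d_1 = (M_2 - M_1)/(6h_1) = -1/12, b_1 = Δ_1 - h_1(2M_1 + M_2)/6 = -2/3.

-0.0833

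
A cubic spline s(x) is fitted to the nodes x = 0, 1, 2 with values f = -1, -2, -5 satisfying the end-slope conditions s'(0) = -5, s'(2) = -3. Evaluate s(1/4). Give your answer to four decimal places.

With M_i denoting the second derivative at x_i, h_i = 1, 1, and Δ_i = (y_(i+1) − y_i)/h_i = -1, -3:
  1·M_0 + 4·M_1 + 1·M_2 = 6(Δ_1 - Δ_0) = -12
Clamped end conditions give two more equations: 2h_0·M_0 + h_0·M_1 = 6(Δ_0 - s'(0)) = 24 and h_1·M_1 + 2h_1·M_2 = 6(s'(2) - Δ_1) = 0.
Solving: M_0 = 16, M_1 = -8, M_2 = 4.
On [0, 1], s(x) = -1 - 5·x + 8·x² - 4·x³.
With x = 1/4: s(1/4) = -29/16.

-1.8125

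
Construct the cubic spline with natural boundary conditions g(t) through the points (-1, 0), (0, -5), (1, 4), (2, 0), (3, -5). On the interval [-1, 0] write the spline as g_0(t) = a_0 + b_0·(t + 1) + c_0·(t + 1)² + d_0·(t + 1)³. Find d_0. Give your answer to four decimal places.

Put M_i = g'' at the i-th knot. Here h = (1, 1, 1, 1) and Δ = (-5, 9, -4, -5), so the interior equations h_(i-1)·M_(i-1) + 2(h_(i-1)+h_i)·M_i + h_i·M_(i+1) = 6(Δ_i − Δ_(i-1)) read
  1·M_0 + 4·M_1 + 1·M_2 = 6(Δ_1 - Δ_0) = 84
  1·M_1 + 4·M_2 + 1·M_3 = 6(Δ_2 - Δ_1) = -78
  1·M_2 + 4·M_3 + 1·M_4 = 6(Δ_3 - Δ_2) = -6
Natural end conditions: M_0 = M_4 = 0.
Hence M_0 = 0, M_1 = 783/28, M_2 = -195/7, M_3 = 153/28, M_4 = 0.
On [-1, 0], with g_0(t) = a_0 + b_0·(t + 1) + c_0·(t + 1)² + d_0·(t + 1)³: c_0 = M_0/2 = 0, d_0 = (M_1 - M_0)/(6h_0) = 261/56, b_0 = Δ_0 - h_0(2M_0 + M_1)/6 = -541/56.

4.6607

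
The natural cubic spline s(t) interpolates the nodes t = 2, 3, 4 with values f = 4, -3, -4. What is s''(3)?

Put σ_i = s'' at the i-th knot. Here h = (1, 1) and Δ = (-7, -1), so the interior equations h_(i-1)·σ_(i-1) + 2(h_(i-1)+h_i)·σ_i + h_i·σ_(i+1) = 6(Δ_i − Δ_(i-1)) read
  1·σ_0 + 4·σ_1 + 1·σ_2 = 6(Δ_1 - Δ_0) = 36
Natural end conditions: σ_0 = σ_2 = 0.
Solving the tridiagonal system: σ_0 = 0, σ_1 = 9, σ_2 = 0.

9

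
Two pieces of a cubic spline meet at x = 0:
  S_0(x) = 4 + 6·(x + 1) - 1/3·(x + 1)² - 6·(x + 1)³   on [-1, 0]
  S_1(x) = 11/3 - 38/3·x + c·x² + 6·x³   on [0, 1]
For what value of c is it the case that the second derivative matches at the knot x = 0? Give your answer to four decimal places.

-18.3333

S_0''(x) = -2/3 - 36·(x + 1), so S_0''(0) = -110/3. On the right, S_1''(0) = 2c, so c = -55/3.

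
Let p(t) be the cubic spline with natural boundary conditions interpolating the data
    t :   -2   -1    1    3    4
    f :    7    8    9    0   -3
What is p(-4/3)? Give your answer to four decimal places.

With m_i denoting the second derivative at x_i, h_i = 1, 2, 2, 1, and Δ_i = (y_(i+1) − y_i)/h_i = 1, 1/2, -9/2, -3:
  1·m_0 + 6·m_1 + 2·m_2 = 6(Δ_1 - Δ_0) = -3
  2·m_1 + 8·m_2 + 2·m_3 = 6(Δ_2 - Δ_1) = -30
  2·m_2 + 6·m_3 + 1·m_4 = 6(Δ_3 - Δ_2) = 9
Natural end conditions: m_0 = m_4 = 0.
Solving: m_0 = 0, m_1 = 11/10, m_2 = -24/5, m_3 = 31/10, m_4 = 0.
On [-2, -1], p(t) = 7 + 49/60·(t + 2) + 0·(t + 2)² + 11/60·(t + 2)³.
With (t + 2) = 2/3: p(-4/3) = 1231/162.

7.5988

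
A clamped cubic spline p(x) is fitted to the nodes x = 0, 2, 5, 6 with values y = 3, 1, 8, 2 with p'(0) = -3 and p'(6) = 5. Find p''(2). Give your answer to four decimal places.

6.0513

Let M_i = p''(x_i). Step sizes h_i = 2, 3, 1; slopes of the chords Δ_i = (y_(i+1) - y_i)/h_i = -1, 7/3, -6.
  2·M_0 + 10·M_1 + 3·M_2 = 6(Δ_1 - Δ_0) = 20
  3·M_1 + 8·M_2 + 1·M_3 = 6(Δ_2 - Δ_1) = -50
Clamped end conditions give two more equations: 2h_0·M_0 + h_0·M_1 = 6(Δ_0 - p'(0)) = 12 and h_2·M_2 + 2h_2·M_3 = 6(p'(6) - Δ_2) = 66.
Solving the tridiagonal system: M_0 = -1/39, M_1 = 236/39, M_2 = -526/39, M_3 = 1550/39.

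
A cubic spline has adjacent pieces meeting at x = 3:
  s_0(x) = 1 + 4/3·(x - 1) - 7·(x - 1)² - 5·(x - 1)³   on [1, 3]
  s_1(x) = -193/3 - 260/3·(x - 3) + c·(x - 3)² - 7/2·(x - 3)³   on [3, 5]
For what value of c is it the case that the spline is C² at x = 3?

-37

s_0''(x) = -14 - 30·(x - 1), so s_0''(3) = -74. On the right, s_1''(3) = 2c, so c = -37.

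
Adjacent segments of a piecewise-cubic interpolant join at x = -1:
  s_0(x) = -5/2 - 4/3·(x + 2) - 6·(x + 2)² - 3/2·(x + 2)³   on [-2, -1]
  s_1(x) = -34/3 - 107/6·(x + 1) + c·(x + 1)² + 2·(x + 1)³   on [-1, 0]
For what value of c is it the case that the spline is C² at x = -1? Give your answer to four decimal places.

-10.5000

s_0''(x) = -12 - 9·(x + 2), so s_0''(-1) = -21. On the right, s_1''(-1) = 2c, so c = -21/2.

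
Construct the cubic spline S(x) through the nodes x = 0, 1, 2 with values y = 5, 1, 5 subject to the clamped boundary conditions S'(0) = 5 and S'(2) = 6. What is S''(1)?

Write σ_i for S''(x_i). With h_i = 1, 1 and divided differences Δ_i = -4, 4, the continuity of S' gives the tridiagonal system
  1·σ_0 + 4·σ_1 + 1·σ_2 = 6(Δ_1 - Δ_0) = 48
Clamped end conditions give two more equations: 2h_0·σ_0 + h_0·σ_1 = 6(Δ_0 - S'(0)) = -54 and h_1·σ_1 + 2h_1·σ_2 = 6(S'(2) - Δ_1) = 12.
Forward elimination and back-substitution give σ_0 = -77/2, σ_1 = 23, σ_2 = -11/2.

23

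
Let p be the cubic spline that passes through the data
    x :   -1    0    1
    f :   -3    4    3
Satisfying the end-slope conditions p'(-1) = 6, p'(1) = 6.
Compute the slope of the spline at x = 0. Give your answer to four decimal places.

With m_i denoting the second derivative at x_i, h_i = 1, 1, and Δ_i = (y_(i+1) − y_i)/h_i = 7, -1:
  1·m_0 + 4·m_1 + 1·m_2 = 6(Δ_1 - Δ_0) = -48
Clamped end conditions give two more equations: 2h_0·m_0 + h_0·m_1 = 6(Δ_0 - p'(-1)) = 6 and h_1·m_1 + 2h_1·m_2 = 6(p'(1) - Δ_1) = 42.
Hence m_0 = 15, m_1 = -24, m_2 = 33.
On [0, 1], p'(x) = b_1 + 2c_1·x + 3d_1·x² with b_1 = Δ_1 - h_1(2m_1 + m_2)/6 = 3/2, c_1 = m_1/2 = -12, d_1 = (m_2 - m_1)/(6h_1) = 19/2. So p'(0) = 3/2.

1.5000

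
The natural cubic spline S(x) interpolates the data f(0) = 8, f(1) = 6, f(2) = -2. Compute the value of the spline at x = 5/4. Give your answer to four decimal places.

4.4922

Put m_i = S'' at the i-th knot. Here h = (1, 1) and Δ = (-2, -8), so the interior equations h_(i-1)·m_(i-1) + 2(h_(i-1)+h_i)·m_i + h_i·m_(i+1) = 6(Δ_i − Δ_(i-1)) read
  1·m_0 + 4·m_1 + 1·m_2 = 6(Δ_1 - Δ_0) = -36
Natural end conditions: m_0 = m_2 = 0.
Forward elimination and back-substitution give m_0 = 0, m_1 = -9, m_2 = 0.
On [1, 2], S(x) = 6 - 5·(x - 1) - 9/2·(x - 1)² + 3/2·(x - 1)³.
With (x - 1) = 1/4: S(5/4) = 575/128.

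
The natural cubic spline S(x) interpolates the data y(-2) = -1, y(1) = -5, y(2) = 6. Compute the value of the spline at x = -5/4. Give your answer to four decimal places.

-5.2520

Let M_i = S''(x_i). Step sizes h_i = 3, 1; slopes of the chords Δ_i = (y_(i+1) - y_i)/h_i = -4/3, 11.
  3·M_0 + 8·M_1 + 1·M_2 = 6(Δ_1 - Δ_0) = 74
Natural end conditions: M_0 = M_2 = 0.
Solving: M_0 = 0, M_1 = 37/4, M_2 = 0.
On [-2, 1], S(x) = -1 - 143/24·(x + 2) + 0·(x + 2)² + 37/72·(x + 2)³.
With (x + 2) = 3/4: S(-5/4) = -2689/512.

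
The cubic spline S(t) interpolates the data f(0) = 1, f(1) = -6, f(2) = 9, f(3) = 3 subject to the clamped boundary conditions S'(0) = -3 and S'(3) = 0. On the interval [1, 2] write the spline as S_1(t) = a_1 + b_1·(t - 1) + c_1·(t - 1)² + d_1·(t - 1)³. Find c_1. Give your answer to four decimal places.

Write m_i for S''(x_i). With h_i = 1, 1, 1 and divided differences Δ_i = -7, 15, -6, the continuity of S' gives the tridiagonal system
  1·m_0 + 4·m_1 + 1·m_2 = 6(Δ_1 - Δ_0) = 132
  1·m_1 + 4·m_2 + 1·m_3 = 6(Δ_2 - Δ_1) = -126
Clamped end conditions give two more equations: 2h_0·m_0 + h_0·m_1 = 6(Δ_0 - S'(0)) = -24 and h_2·m_2 + 2h_2·m_3 = 6(S'(3) - Δ_2) = 36.
Hence m_0 = -204/5, m_1 = 288/5, m_2 = -288/5, m_3 = 234/5.
On [1, 2], with S_1(t) = a_1 + b_1·(t - 1) + c_1·(t - 1)² + d_1·(t - 1)³: c_1 = m_1/2 = 144/5, d_1 = (m_2 - m_1)/(6h_1) = -96/5, b_1 = Δ_1 - h_1(2m_1 + m_2)/6 = 27/5.

28.8000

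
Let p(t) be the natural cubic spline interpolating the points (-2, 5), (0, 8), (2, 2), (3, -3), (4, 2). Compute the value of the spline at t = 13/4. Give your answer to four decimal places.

-2.6230

Let M_i = p''(x_i). Step sizes h_i = 2, 2, 1, 1; slopes of the chords Δ_i = (y_(i+1) - y_i)/h_i = 3/2, -3, -5, 5.
  2·M_0 + 8·M_1 + 2·M_2 = 6(Δ_1 - Δ_0) = -27
  2·M_1 + 6·M_2 + 1·M_3 = 6(Δ_2 - Δ_1) = -12
  1·M_2 + 4·M_3 + 1·M_4 = 6(Δ_3 - Δ_2) = 60
Natural end conditions: M_0 = M_4 = 0.
Solving: M_0 = 0, M_1 = -135/56, M_2 = -27/7, M_3 = 447/28, M_4 = 0.
On [3, 4], p(t) = -3 - 9/28·(t - 3) + 447/56·(t - 3)² - 149/56·(t - 3)³.
With (t - 3) = 1/4: p(13/4) = -1343/512.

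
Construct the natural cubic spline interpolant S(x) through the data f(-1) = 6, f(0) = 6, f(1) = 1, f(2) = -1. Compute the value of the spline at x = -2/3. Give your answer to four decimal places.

6.4543

Put σ_i = S'' at the i-th knot. Here h = (1, 1, 1) and Δ = (0, -5, -2), so the interior equations h_(i-1)·σ_(i-1) + 2(h_(i-1)+h_i)·σ_i + h_i·σ_(i+1) = 6(Δ_i − Δ_(i-1)) read
  1·σ_0 + 4·σ_1 + 1·σ_2 = 6(Δ_1 - Δ_0) = -30
  1·σ_1 + 4·σ_2 + 1·σ_3 = 6(Δ_2 - Δ_1) = 18
Natural end conditions: σ_0 = σ_3 = 0.
Hence σ_0 = 0, σ_1 = -46/5, σ_2 = 34/5, σ_3 = 0.
On [-1, 0], S(x) = 6 + 23/15·(x + 1) + 0·(x + 1)² - 23/15·(x + 1)³.
With (x + 1) = 1/3: S(-2/3) = 2614/405.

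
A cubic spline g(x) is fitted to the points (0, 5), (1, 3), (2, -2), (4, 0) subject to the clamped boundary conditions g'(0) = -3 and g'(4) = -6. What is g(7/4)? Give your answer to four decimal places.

-1.0973

Write M_i for g''(x_i). With h_i = 1, 1, 2 and divided differences Δ_i = -2, -5, 1, the continuity of g' gives the tridiagonal system
  1·M_0 + 4·M_1 + 1·M_2 = 6(Δ_1 - Δ_0) = -18
  1·M_1 + 6·M_2 + 2·M_3 = 6(Δ_2 - Δ_1) = 36
Clamped end conditions give two more equations: 2h_0·M_0 + h_0·M_1 = 6(Δ_0 - g'(0)) = 6 and h_2·M_2 + 2h_2·M_3 = 6(g'(4) - Δ_2) = -42.
Solving: M_0 = 87/11, M_1 = -108/11, M_2 = 147/11, M_3 = -189/11.
On [1, 2], g(x) = 3 - 87/22·(x - 1) - 54/11·(x - 1)² + 85/22·(x - 1)³.
With (x - 1) = 3/4: g(7/4) = -1545/1408.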